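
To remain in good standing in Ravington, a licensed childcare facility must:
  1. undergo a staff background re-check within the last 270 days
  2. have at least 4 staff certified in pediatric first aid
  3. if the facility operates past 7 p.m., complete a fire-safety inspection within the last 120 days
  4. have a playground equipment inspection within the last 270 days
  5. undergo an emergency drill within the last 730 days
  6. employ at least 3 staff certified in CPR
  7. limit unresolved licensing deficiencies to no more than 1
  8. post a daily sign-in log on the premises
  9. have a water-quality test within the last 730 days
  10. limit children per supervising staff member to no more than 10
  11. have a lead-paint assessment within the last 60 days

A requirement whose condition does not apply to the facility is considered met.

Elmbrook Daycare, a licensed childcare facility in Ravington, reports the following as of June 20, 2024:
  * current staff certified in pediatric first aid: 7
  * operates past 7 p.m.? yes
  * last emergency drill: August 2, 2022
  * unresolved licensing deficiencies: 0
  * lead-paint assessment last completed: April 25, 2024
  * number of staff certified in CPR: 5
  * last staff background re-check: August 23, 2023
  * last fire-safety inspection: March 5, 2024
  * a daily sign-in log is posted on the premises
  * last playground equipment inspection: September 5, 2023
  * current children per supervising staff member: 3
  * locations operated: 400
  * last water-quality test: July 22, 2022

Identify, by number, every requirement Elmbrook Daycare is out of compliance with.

1. staff background re-check 302 days ago vs limit 270 → not met
2. staff certified in pediatric first aid 7 ≥ 4 → met
3. condition 'operates past 7 p.m.' holds; fire-safety inspection 107 days ago vs limit 120 → met
4. playground equipment inspection 289 days ago vs limit 270 → not met
5. emergency drill 688 days ago vs limit 730 → met
6. staff certified in CPR 5 ≥ 3 → met
7. unresolved licensing deficiencies 0 ≤ 1 → met
8. daily sign-in log present → met
9. water-quality test 699 days ago vs limit 730 → met
10. children per supervising staff member 3 ≤ 10 → met
11. lead-paint assessment 56 days ago vs limit 60 → met
Not met: 1, 4

1, 4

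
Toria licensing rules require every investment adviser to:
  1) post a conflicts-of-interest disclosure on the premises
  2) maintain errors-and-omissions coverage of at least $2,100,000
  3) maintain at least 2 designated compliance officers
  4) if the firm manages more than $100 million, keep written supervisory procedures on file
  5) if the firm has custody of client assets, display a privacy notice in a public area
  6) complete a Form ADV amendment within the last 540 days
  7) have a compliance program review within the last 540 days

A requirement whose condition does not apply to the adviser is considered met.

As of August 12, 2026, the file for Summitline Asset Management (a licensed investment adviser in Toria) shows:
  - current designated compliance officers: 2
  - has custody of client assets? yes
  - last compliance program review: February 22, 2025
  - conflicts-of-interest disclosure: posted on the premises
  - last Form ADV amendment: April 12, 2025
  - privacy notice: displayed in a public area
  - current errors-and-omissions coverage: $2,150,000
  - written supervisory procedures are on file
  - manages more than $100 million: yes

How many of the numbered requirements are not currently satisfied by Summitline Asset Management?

1. conflicts-of-interest disclosure present → met
2. errors-and-omissions coverage $2,150,000 ≥ $2,100,000 → met
3. designated compliance officers 2 ≥ 2 → met
4. condition 'manages more than $100 million' holds; written supervisory procedures present → met
5. condition 'has custody of client assets' holds; privacy notice present → met
6. Form ADV amendment 487 days ago vs limit 540 → met
7. compliance program review 536 days ago vs limit 540 → met
Not met: 0 of 7

0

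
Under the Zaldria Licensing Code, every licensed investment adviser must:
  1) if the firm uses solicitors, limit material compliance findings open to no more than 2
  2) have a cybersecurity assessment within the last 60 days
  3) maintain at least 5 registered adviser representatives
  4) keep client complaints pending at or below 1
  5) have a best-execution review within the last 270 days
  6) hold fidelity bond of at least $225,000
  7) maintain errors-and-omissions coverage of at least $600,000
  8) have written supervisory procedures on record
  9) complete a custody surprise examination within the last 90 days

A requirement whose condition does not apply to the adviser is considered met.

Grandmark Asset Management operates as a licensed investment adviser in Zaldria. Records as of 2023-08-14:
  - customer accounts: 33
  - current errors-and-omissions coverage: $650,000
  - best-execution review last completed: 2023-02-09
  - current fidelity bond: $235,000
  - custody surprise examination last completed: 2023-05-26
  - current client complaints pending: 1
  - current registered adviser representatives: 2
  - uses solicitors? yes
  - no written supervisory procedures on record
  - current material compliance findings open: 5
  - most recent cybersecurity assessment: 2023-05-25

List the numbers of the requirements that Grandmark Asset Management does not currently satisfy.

1. condition 'uses solicitors' holds; material compliance findings open 5 > 2 → not met
2. cybersecurity assessment 81 days ago vs limit 60 → not met
3. registered adviser representatives 2 < 5 → not met
4. client complaints pending 1 ≤ 1 → met
5. best-execution review 186 days ago vs limit 270 → met
6. fidelity bond $235,000 ≥ $225,000 → met
7. errors-and-omissions coverage $650,000 ≥ $600,000 → met
8. written supervisory procedures absent → not met
9. custody surprise examination 80 days ago vs limit 90 → met
Not met: 1, 2, 3, 8

1, 2, 3, 8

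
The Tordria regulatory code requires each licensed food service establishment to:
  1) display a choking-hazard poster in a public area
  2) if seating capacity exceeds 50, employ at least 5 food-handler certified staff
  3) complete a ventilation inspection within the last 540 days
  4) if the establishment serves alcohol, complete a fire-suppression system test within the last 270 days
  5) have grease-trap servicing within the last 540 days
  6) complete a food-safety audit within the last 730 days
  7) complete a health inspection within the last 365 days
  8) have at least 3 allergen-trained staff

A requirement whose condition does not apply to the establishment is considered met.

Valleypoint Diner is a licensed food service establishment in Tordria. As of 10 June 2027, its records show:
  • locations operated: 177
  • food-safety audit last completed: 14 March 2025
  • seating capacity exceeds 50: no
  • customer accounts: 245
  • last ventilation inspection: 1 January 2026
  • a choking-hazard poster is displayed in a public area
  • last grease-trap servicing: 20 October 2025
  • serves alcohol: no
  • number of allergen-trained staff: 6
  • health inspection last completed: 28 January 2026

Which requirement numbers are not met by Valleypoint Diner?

1. choking-hazard poster present → met
2. condition 'seating capacity exceeds 50' does not hold → requirement n/a → met
3. ventilation inspection 525 days ago vs limit 540 → met
4. condition 'serves alcohol' does not hold → requirement n/a → met
5. grease-trap servicing 598 days ago vs limit 540 → not met
6. food-safety audit 818 days ago vs limit 730 → not met
7. health inspection 498 days ago vs limit 365 → not met
8. allergen-trained staff 6 ≥ 3 → met
Not met: 5, 6, 7

5, 6, 7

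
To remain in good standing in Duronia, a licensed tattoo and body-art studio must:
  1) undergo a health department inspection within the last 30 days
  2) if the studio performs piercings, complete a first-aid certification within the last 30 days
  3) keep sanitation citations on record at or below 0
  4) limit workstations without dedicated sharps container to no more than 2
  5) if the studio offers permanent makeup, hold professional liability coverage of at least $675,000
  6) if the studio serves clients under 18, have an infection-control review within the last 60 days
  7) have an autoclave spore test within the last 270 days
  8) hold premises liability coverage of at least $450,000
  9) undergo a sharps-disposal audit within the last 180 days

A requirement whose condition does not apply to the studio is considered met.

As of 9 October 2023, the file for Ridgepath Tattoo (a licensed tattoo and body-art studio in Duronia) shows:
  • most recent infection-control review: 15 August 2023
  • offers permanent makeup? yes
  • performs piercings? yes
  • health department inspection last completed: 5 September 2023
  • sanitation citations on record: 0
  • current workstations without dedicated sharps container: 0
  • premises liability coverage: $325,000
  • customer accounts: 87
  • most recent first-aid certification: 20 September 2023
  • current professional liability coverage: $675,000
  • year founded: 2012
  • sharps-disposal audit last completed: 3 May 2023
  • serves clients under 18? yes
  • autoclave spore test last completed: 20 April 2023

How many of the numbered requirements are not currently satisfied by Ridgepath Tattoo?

1. health department inspection 34 days ago vs limit 30 → not met
2. condition 'performs piercings' holds; first-aid certification 19 days ago vs limit 30 → met
3. sanitation citations on record 0 ≤ 0 → met
4. workstations without dedicated sharps container 0 ≤ 2 → met
5. condition 'offers permanent makeup' holds; professional liability coverage $675,000 ≥ $675,000 → met
6. condition 'serves clients under 18' holds; infection-control review 55 days ago vs limit 60 → met
7. autoclave spore test 172 days ago vs limit 270 → met
8. premises liability coverage $325,000 < $450,000 → not met
9. sharps-disposal audit 159 days ago vs limit 180 → met
Not met: 2 of 9

2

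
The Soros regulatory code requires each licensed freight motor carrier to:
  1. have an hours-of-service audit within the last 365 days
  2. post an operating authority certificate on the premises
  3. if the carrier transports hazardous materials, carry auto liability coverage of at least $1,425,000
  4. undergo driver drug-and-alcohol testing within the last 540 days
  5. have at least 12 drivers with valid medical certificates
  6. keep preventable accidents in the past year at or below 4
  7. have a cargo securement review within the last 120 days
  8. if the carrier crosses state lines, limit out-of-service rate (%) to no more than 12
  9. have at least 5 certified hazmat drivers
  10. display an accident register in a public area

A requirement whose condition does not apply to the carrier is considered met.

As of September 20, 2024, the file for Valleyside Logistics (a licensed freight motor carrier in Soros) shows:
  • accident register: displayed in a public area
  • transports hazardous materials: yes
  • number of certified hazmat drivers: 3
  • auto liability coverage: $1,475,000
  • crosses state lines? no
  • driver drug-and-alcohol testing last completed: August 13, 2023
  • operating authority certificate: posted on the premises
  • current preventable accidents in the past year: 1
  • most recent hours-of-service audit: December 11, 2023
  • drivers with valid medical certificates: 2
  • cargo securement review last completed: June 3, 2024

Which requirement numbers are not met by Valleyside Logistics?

1. hours-of-service audit 284 days ago vs limit 365 → met
2. operating authority certificate present → met
3. condition 'transports hazardous materials' holds; auto liability coverage $1,475,000 ≥ $1,425,000 → met
4. driver drug-and-alcohol testing 404 days ago vs limit 540 → met
5. drivers with valid medical certificates 2 < 12 → not met
6. preventable accidents in the past year 1 ≤ 4 → met
7. cargo securement review 109 days ago vs limit 120 → met
8. condition 'crosses state lines' does not hold → requirement n/a → met
9. certified hazmat drivers 3 < 5 → not met
10. accident register present → met
Not met: 5, 9

5, 9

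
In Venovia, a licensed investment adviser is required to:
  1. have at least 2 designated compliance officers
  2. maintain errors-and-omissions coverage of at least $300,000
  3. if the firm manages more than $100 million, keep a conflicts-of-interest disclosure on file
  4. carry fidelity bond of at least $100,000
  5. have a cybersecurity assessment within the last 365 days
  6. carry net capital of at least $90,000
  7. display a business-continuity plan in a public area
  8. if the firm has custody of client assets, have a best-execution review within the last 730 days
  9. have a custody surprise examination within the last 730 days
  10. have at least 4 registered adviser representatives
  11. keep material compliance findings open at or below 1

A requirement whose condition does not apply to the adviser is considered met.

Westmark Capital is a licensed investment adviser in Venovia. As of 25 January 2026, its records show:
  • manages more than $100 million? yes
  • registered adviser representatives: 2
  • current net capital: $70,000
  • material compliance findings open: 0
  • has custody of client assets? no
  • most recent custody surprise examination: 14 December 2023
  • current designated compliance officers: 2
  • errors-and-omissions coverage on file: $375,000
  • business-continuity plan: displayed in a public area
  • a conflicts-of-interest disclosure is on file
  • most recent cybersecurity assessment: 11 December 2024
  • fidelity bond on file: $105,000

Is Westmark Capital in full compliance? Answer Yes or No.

1. designated compliance officers 2 ≥ 2 → met
2. errors-and-omissions coverage $375,000 ≥ $300,000 → met
3. condition 'manages more than $100 million' holds; conflicts-of-interest disclosure present → met
4. fidelity bond $105,000 ≥ $100,000 → met
5. cybersecurity assessment 410 days ago vs limit 365 → not met
6. net capital $70,000 < $90,000 → not met
7. business-continuity plan present → met
8. condition 'has custody of client assets' does not hold → requirement n/a → met
9. custody surprise examination 773 days ago vs limit 730 → not met
10. registered adviser representatives 2 < 4 → not met
11. material compliance findings open 0 ≤ 1 → met
Not met: 5, 6, 9, 10

No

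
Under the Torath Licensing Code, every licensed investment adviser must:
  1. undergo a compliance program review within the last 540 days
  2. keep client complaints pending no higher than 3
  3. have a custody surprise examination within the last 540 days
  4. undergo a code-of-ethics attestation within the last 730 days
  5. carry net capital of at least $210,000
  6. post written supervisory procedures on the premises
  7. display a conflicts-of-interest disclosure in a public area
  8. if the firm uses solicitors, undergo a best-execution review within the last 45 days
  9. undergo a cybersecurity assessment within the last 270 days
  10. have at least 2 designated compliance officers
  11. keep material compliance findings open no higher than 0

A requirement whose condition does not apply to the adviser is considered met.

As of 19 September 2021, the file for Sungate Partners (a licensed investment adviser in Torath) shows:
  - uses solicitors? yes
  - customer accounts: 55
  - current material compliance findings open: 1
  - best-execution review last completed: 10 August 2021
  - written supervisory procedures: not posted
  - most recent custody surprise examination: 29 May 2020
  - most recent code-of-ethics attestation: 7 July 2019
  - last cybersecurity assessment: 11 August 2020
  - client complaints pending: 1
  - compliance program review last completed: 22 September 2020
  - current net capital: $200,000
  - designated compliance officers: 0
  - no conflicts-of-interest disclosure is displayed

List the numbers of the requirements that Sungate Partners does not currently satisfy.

4, 5, 6, 7, 9, 10, 11

1. compliance program review 362 days ago vs limit 540 → met
2. client complaints pending 1 ≤ 3 → met
3. custody surprise examination 478 days ago vs limit 540 → met
4. code-of-ethics attestation 805 days ago vs limit 730 → not met
5. net capital $200,000 < $210,000 → not met
6. written supervisory procedures absent → not met
7. conflicts-of-interest disclosure absent → not met
8. condition 'uses solicitors' holds; best-execution review 40 days ago vs limit 45 → met
9. cybersecurity assessment 404 days ago vs limit 270 → not met
10. designated compliance officers 0 < 2 → not met
11. material compliance findings open 1 > 0 → not met
Not met: 4, 5, 6, 7, 9, 10, 11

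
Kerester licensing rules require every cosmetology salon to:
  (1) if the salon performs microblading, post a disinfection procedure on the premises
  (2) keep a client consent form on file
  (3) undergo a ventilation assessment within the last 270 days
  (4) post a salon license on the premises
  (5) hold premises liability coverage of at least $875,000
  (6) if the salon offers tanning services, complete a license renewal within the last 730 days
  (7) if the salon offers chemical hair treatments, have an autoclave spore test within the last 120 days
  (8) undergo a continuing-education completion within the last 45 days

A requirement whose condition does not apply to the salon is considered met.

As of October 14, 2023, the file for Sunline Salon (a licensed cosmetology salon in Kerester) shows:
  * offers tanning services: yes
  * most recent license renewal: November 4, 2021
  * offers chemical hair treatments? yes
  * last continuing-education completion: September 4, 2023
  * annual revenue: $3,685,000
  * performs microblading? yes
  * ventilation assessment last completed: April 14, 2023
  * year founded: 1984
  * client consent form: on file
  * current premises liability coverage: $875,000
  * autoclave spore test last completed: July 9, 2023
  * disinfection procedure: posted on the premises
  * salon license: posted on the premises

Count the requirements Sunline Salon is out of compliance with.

1. condition 'performs microblading' holds; disinfection procedure present → met
2. client consent form present → met
3. ventilation assessment 183 days ago vs limit 270 → met
4. salon license present → met
5. premises liability coverage $875,000 ≥ $875,000 → met
6. condition 'offers tanning services' holds; license renewal 709 days ago vs limit 730 → met
7. condition 'offers chemical hair treatments' holds; autoclave spore test 97 days ago vs limit 120 → met
8. continuing-education completion 40 days ago vs limit 45 → met
Not met: 0 of 8

0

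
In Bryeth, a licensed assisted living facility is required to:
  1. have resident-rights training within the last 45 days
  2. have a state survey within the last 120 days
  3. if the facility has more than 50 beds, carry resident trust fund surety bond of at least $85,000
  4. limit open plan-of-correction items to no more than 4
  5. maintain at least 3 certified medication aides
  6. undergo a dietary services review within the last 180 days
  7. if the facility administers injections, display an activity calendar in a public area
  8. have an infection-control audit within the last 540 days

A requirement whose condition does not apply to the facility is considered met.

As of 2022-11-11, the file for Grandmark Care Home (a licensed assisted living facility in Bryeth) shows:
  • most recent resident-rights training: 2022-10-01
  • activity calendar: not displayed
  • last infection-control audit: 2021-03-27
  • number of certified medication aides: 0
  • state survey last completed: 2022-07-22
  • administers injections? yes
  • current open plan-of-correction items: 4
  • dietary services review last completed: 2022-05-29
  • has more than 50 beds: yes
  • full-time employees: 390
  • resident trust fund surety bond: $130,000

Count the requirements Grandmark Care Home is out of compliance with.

3

1. resident-rights training 41 days ago vs limit 45 → met
2. state survey 112 days ago vs limit 120 → met
3. condition 'has more than 50 beds' holds; resident trust fund surety bond $130,000 ≥ $85,000 → met
4. open plan-of-correction items 4 ≤ 4 → met
5. certified medication aides 0 < 3 → not met
6. dietary services review 166 days ago vs limit 180 → met
7. condition 'administers injections' holds; activity calendar absent → not met
8. infection-control audit 594 days ago vs limit 540 → not met
Not met: 3 of 8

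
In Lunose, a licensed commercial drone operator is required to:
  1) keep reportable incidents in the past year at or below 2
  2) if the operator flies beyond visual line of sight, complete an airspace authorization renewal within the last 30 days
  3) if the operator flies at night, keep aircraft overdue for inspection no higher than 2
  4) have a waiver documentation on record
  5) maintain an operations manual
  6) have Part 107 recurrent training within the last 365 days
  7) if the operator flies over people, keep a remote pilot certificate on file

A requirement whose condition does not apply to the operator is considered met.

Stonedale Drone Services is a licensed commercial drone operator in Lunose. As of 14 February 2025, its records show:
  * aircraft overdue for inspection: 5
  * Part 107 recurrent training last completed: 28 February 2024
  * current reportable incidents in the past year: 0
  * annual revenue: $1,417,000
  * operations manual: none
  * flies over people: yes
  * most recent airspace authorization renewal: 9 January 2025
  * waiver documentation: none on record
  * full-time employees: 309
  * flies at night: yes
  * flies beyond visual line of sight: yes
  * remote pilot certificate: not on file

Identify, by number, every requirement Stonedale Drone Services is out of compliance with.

1. reportable incidents in the past year 0 ≤ 2 → met
2. condition 'flies beyond visual line of sight' holds; airspace authorization renewal 36 days ago vs limit 30 → not met
3. condition 'flies at night' holds; aircraft overdue for inspection 5 > 2 → not met
4. waiver documentation absent → not met
5. operations manual absent → not met
6. Part 107 recurrent training 352 days ago vs limit 365 → met
7. condition 'flies over people' holds; remote pilot certificate absent → not met
Not met: 2, 3, 4, 5, 7

2, 3, 4, 5, 7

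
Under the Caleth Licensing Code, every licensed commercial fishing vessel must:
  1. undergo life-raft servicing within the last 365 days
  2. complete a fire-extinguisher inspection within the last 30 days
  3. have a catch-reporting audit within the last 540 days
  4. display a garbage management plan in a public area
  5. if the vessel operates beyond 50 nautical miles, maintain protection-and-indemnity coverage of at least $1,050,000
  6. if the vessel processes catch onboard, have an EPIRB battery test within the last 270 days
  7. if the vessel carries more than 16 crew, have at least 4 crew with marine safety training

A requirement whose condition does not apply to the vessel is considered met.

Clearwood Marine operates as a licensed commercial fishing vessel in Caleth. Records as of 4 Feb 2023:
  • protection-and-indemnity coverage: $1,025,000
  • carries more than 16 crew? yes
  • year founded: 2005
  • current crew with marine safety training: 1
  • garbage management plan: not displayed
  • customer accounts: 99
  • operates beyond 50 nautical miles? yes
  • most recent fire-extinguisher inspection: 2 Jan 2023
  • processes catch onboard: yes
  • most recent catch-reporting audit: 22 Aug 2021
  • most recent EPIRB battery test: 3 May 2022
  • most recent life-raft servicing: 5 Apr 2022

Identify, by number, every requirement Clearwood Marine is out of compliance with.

1. life-raft servicing 305 days ago vs limit 365 → met
2. fire-extinguisher inspection 33 days ago vs limit 30 → not met
3. catch-reporting audit 531 days ago vs limit 540 → met
4. garbage management plan absent → not met
5. condition 'operates beyond 50 nautical miles' holds; protection-and-indemnity coverage $1,025,000 < $1,050,000 → not met
6. condition 'processes catch onboard' holds; EPIRB battery test 277 days ago vs limit 270 → not met
7. condition 'carries more than 16 crew' holds; crew with marine safety training 1 < 4 → not met
Not met: 2, 4, 5, 6, 7

2, 4, 5, 6, 7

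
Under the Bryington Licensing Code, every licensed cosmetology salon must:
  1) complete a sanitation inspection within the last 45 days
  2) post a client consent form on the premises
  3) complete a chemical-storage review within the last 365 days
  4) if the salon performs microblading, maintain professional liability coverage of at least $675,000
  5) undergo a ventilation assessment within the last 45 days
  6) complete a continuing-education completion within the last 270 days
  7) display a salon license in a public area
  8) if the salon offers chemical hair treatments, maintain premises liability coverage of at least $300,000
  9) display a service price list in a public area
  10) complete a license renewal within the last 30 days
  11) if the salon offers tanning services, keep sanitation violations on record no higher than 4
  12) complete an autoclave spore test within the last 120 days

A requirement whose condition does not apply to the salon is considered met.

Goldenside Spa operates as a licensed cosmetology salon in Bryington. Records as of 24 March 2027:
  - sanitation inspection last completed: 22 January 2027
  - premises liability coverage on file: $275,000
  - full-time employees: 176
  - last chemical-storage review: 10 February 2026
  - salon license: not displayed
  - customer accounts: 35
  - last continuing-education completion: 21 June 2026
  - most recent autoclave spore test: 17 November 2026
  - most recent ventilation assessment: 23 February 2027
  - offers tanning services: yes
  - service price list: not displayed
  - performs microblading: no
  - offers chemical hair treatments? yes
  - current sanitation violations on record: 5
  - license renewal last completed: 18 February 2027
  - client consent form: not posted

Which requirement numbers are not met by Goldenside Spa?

1. sanitation inspection 61 days ago vs limit 45 → not met
2. client consent form absent → not met
3. chemical-storage review 407 days ago vs limit 365 → not met
4. condition 'performs microblading' does not hold → requirement n/a → met
5. ventilation assessment 29 days ago vs limit 45 → met
6. continuing-education completion 276 days ago vs limit 270 → not met
7. salon license absent → not met
8. condition 'offers chemical hair treatments' holds; premises liability coverage $275,000 < $300,000 → not met
9. service price list absent → not met
10. license renewal 34 days ago vs limit 30 → not met
11. condition 'offers tanning services' holds; sanitation violations on record 5 > 4 → not met
12. autoclave spore test 127 days ago vs limit 120 → not met
Not met: 1, 2, 3, 6, 7, 8, 9, 10, 11, 12

1, 2, 3, 6, 7, 8, 9, 10, 11, 12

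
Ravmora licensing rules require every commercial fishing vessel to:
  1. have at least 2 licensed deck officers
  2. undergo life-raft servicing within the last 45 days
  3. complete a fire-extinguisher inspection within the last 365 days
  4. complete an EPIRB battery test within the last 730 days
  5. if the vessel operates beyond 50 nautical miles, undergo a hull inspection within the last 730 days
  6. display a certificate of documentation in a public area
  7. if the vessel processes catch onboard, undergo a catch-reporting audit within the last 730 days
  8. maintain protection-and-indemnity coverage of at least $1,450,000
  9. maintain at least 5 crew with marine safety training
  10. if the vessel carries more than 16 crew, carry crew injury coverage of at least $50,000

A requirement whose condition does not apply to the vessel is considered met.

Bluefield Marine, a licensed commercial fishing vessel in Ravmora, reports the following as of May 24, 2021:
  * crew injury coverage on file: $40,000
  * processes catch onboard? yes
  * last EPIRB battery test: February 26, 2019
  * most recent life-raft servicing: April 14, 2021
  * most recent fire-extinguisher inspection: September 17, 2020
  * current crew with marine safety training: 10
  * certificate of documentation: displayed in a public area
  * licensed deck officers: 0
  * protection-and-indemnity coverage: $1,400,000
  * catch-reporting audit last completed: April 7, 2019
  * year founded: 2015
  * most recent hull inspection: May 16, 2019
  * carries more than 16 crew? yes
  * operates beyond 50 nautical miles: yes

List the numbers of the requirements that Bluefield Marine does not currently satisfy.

1. licensed deck officers 0 < 2 → not met
2. life-raft servicing 40 days ago vs limit 45 → met
3. fire-extinguisher inspection 249 days ago vs limit 365 → met
4. EPIRB battery test 818 days ago vs limit 730 → not met
5. condition 'operates beyond 50 nautical miles' holds; hull inspection 739 days ago vs limit 730 → not met
6. certificate of documentation present → met
7. condition 'processes catch onboard' holds; catch-reporting audit 778 days ago vs limit 730 → not met
8. protection-and-indemnity coverage $1,400,000 < $1,450,000 → not met
9. crew with marine safety training 10 ≥ 5 → met
10. condition 'carries more than 16 crew' holds; crew injury coverage $40,000 < $50,000 → not met
Not met: 1, 4, 5, 7, 8, 10

1, 4, 5, 7, 8, 10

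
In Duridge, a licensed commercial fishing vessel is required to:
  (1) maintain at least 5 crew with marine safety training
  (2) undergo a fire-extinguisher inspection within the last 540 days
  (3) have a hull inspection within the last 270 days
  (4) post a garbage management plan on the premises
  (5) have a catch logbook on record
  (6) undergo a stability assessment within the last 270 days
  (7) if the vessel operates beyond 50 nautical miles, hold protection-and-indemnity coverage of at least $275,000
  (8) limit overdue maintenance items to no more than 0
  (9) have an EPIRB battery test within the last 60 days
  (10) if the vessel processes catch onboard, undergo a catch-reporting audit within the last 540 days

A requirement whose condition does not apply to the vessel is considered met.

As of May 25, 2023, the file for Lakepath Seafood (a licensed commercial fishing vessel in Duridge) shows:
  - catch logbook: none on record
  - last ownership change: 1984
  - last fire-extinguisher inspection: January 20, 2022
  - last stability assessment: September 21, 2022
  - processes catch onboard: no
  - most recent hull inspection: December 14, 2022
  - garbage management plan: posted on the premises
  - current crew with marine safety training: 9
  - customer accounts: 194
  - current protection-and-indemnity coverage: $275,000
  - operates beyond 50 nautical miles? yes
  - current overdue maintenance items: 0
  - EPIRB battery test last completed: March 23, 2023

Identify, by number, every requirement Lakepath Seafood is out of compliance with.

5, 9

1. crew with marine safety training 9 ≥ 5 → met
2. fire-extinguisher inspection 490 days ago vs limit 540 → met
3. hull inspection 162 days ago vs limit 270 → met
4. garbage management plan present → met
5. catch logbook absent → not met
6. stability assessment 246 days ago vs limit 270 → met
7. condition 'operates beyond 50 nautical miles' holds; protection-and-indemnity coverage $275,000 ≥ $275,000 → met
8. overdue maintenance items 0 ≤ 0 → met
9. EPIRB battery test 63 days ago vs limit 60 → not met
10. condition 'processes catch onboard' does not hold → requirement n/a → met
Not met: 5, 9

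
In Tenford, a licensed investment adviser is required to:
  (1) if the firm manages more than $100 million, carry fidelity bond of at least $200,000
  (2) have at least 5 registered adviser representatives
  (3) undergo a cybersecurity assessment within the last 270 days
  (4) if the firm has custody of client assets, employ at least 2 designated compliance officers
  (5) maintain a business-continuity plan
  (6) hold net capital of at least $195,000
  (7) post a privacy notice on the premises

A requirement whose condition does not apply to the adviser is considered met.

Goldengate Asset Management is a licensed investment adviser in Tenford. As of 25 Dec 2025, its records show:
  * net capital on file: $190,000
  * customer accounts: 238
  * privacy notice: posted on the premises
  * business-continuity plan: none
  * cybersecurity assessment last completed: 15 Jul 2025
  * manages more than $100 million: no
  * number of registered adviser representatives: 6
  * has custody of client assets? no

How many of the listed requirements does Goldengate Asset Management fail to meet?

1. condition 'manages more than $100 million' does not hold → requirement n/a → met
2. registered adviser representatives 6 ≥ 5 → met
3. cybersecurity assessment 163 days ago vs limit 270 → met
4. condition 'has custody of client assets' does not hold → requirement n/a → met
5. business-continuity plan absent → not met
6. net capital $190,000 < $195,000 → not met
7. privacy notice present → met
Not met: 2 of 7

2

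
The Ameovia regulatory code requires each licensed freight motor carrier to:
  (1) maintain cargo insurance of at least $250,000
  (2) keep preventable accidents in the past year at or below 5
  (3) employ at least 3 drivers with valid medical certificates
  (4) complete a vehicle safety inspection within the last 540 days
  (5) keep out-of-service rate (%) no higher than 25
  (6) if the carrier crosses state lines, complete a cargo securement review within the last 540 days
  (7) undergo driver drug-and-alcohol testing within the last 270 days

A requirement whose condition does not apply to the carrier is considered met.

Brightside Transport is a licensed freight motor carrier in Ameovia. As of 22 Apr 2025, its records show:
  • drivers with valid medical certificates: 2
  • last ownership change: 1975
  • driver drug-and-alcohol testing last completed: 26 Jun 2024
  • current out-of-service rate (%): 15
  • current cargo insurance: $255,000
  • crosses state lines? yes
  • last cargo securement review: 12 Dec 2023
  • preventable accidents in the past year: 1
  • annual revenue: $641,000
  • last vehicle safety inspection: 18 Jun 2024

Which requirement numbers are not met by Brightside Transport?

1. cargo insurance $255,000 ≥ $250,000 → met
2. preventable accidents in the past year 1 ≤ 5 → met
3. drivers with valid medical certificates 2 < 3 → not met
4. vehicle safety inspection 308 days ago vs limit 540 → met
5. out-of-service rate (%) 15 ≤ 25 → met
6. condition 'crosses state lines' holds; cargo securement review 497 days ago vs limit 540 → met
7. driver drug-and-alcohol testing 300 days ago vs limit 270 → not met
Not met: 3, 7

3, 7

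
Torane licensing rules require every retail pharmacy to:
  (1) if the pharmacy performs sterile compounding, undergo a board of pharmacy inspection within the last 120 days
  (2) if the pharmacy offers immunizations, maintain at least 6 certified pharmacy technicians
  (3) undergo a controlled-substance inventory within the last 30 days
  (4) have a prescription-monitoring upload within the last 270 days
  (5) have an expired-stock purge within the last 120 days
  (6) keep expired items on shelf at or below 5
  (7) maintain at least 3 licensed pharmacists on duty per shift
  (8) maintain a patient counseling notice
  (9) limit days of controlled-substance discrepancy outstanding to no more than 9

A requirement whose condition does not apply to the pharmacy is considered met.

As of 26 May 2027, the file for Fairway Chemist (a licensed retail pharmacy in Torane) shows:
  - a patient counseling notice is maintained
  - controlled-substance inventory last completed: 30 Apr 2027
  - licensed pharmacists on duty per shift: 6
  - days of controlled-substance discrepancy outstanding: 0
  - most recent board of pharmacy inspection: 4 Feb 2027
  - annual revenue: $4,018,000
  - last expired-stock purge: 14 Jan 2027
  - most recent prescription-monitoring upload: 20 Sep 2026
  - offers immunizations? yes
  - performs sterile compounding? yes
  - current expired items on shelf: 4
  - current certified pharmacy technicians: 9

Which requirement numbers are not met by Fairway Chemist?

5

1. condition 'performs sterile compounding' holds; board of pharmacy inspection 111 days ago vs limit 120 → met
2. condition 'offers immunizations' holds; certified pharmacy technicians 9 ≥ 6 → met
3. controlled-substance inventory 26 days ago vs limit 30 → met
4. prescription-monitoring upload 248 days ago vs limit 270 → met
5. expired-stock purge 132 days ago vs limit 120 → not met
6. expired items on shelf 4 ≤ 5 → met
7. licensed pharmacists on duty per shift 6 ≥ 3 → met
8. patient counseling notice present → met
9. days of controlled-substance discrepancy outstanding 0 ≤ 9 → met
Not met: 5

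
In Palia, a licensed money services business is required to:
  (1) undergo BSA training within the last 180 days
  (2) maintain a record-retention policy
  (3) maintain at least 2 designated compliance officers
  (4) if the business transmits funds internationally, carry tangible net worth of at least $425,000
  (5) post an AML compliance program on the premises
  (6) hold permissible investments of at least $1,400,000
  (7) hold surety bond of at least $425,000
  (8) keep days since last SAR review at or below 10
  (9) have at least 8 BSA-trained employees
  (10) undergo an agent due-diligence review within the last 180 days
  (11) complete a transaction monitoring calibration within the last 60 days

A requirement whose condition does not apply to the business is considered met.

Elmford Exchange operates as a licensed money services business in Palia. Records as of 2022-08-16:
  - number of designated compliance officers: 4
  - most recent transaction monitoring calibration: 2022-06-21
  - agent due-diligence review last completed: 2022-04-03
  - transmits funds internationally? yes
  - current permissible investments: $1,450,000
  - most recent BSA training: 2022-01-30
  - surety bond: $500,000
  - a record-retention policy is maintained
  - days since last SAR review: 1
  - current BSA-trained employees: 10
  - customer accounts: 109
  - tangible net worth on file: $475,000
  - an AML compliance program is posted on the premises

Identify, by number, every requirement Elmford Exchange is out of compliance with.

1. BSA training 198 days ago vs limit 180 → not met
2. record-retention policy present → met
3. designated compliance officers 4 ≥ 2 → met
4. condition 'transmits funds internationally' holds; tangible net worth $475,000 ≥ $425,000 → met
5. AML compliance program present → met
6. permissible investments $1,450,000 ≥ $1,400,000 → met
7. surety bond $500,000 ≥ $425,000 → met
8. days since last SAR review 1 ≤ 10 → met
9. BSA-trained employees 10 ≥ 8 → met
10. agent due-diligence review 135 days ago vs limit 180 → met
11. transaction monitoring calibration 56 days ago vs limit 60 → met
Not met: 1

1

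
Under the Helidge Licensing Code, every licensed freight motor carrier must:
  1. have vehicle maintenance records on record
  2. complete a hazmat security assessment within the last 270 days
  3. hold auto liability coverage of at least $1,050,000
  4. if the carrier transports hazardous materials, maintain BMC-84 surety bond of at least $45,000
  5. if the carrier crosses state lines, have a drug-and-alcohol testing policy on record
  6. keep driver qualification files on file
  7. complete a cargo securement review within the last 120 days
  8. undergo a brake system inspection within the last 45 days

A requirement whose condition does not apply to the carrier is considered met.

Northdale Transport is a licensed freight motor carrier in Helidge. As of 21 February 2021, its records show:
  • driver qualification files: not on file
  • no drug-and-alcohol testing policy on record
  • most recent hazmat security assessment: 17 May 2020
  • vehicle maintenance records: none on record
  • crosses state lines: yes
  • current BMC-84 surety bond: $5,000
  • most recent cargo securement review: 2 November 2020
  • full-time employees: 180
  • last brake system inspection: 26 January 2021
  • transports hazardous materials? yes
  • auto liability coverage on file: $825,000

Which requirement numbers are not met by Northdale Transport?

1, 2, 3, 4, 5, 6

1. vehicle maintenance records absent → not met
2. hazmat security assessment 280 days ago vs limit 270 → not met
3. auto liability coverage $825,000 < $1,050,000 → not met
4. condition 'transports hazardous materials' holds; BMC-84 surety bond $5,000 < $45,000 → not met
5. condition 'crosses state lines' holds; drug-and-alcohol testing policy absent → not met
6. driver qualification files absent → not met
7. cargo securement review 111 days ago vs limit 120 → met
8. brake system inspection 26 days ago vs limit 45 → met
Not met: 1, 2, 3, 4, 5, 6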